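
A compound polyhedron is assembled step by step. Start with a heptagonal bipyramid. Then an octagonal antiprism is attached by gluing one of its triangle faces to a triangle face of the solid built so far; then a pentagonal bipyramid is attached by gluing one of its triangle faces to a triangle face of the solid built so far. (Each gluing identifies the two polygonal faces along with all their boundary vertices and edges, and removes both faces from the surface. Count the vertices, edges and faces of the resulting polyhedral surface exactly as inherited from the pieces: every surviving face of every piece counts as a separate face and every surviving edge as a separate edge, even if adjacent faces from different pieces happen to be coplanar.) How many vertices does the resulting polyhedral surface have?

26

A heptagonal bipyramid: V=9, E=21, F=14.
Attach an octagonal antiprism (V=16, E=32, F=18) along a 3-gon: merge 3 vertices and 3 edges, delete both glued faces → V=22, E=50, F=30.
Attach a pentagonal bipyramid (V=7, E=15, F=10) along a 3-gon: merge 3 vertices and 3 edges, delete both glued faces → V=26, E=62, F=38.
Check: V − E + F = 26 − 62 + 38 = 2.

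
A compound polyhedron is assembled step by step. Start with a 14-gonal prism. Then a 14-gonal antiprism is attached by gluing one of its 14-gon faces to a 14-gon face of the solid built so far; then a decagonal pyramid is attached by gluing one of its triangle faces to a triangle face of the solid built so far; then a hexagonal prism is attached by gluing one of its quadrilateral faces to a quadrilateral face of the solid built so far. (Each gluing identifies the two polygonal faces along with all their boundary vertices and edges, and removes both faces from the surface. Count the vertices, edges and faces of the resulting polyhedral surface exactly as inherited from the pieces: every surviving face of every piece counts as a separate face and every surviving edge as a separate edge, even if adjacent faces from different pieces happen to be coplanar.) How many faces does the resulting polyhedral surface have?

A 14-gonal prism: V=28, E=42, F=16.
Attach a 14-gonal antiprism (V=28, E=56, F=30) along a 14-gon: merge 14 vertices and 14 edges, delete both glued faces → V=42, E=84, F=44.
Attach a decagonal pyramid (V=11, E=20, F=11) along a 3-gon: merge 3 vertices and 3 edges, delete both glued faces → V=50, E=101, F=53.
Attach a hexagonal prism (V=12, E=18, F=8) along a 4-gon: merge 4 vertices and 4 edges, delete both glued faces → V=58, E=115, F=59.
Check: V − E + F = 58 − 115 + 59 = 2.

59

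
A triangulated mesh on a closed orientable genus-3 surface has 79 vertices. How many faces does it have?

166

χ = 2 − 2·3 = -4, and every face is a triangle so 3F = 2E.
V − E + F = -4 with E = 3F/2 gives 79 − (3/2 − 1)·F = -4, so F = 166 and E = 249.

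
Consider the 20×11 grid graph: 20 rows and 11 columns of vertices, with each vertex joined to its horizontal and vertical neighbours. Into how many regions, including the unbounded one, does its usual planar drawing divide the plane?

The grid has V = 20·11 = 220 vertices and E = 20·10 + 11·19 = 409 edges.
F = 2 − V + E = 2 − 220 + 409 = 191.

191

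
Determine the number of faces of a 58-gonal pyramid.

59

A pyramid on an n-gon base has one n-gon and n triangles: V = 58 + 1 = 59, E = 2·58 = 116, F = 58 + 1 = 59.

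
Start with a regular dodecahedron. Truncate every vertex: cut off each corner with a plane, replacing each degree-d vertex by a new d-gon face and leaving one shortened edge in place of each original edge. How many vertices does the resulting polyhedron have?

60

The base solid has V = 20, E = 30, F = 12.
Truncation replaces each original edge-end by a new vertex, so V′ = 2E = 60.
Each original edge survives, and each old vertex of degree d contributes d new edges; summing degrees gives Σd = 2E, so E′ = E + 2E = 3E = 90.
Each original face survives and each original vertex becomes one new face: F′ = F + V = 32.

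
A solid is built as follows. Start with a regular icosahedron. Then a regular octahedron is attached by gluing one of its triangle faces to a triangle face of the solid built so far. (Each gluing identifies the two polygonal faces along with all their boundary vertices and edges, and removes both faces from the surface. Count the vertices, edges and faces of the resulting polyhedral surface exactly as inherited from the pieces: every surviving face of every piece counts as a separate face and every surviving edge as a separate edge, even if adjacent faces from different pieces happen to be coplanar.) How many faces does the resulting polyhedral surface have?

A regular icosahedron: V=12, E=30, F=20.
Attach a regular octahedron (V=6, E=12, F=8) along a 3-gon: merge 3 vertices and 3 edges, delete both glued faces → V=15, E=39, F=26.
Check: V − E + F = 15 − 39 + 26 = 2.

26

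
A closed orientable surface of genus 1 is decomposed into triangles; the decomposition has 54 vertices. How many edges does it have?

162

χ = 2 − 2·1 = 0, and every face is a triangle so 3F = 2E.
V − E + F = 0 with E = 3F/2 gives 54 − (3/2 − 1)·F = 0, so F = 108 and E = 162.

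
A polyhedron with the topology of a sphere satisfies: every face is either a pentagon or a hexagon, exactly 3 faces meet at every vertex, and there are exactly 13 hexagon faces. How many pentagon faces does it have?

Let x be the number of pentagons; then F = 13 + x.
Edge–face incidences: 2E = 6·13 + 5·x = 78 + 5x.
Every vertex has degree 3, so 3V = 2E.
Euler: V − E + F = 2 ⇒ (2E)/3 − E + (13 + x) = 2.
Multiply by 6: 2·(2E) − 3·(2E) + 6·(13 + x) = 12, i.e. 78 + 6x − (78 + 5x) = 12.
Collecting terms: x = 12.
Then 2E = 78 + 5·12 = 138, so E = 69, V = 2E/3 = 46, F = 13 + 12 = 25.

12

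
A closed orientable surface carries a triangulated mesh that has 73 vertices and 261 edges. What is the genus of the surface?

Every face is a triangle and each edge borders two faces, so 3F = 2·261, giving F = 174.
χ = V − E + F = 73 − 261 + 174 = -14.
For a closed orientable surface χ = 2 − 2g, so g = (2 − (-14))/2 = 8.

8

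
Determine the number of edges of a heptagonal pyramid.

A pyramid on an n-gon base has one n-gon and n triangles: V = 7 + 1 = 8, E = 2·7 = 14, F = 7 + 1 = 8.

14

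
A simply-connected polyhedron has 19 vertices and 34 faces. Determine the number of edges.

Here V − E + F = 2.
E = V + F − (2) = 19 + 34 − (2) = 51.

51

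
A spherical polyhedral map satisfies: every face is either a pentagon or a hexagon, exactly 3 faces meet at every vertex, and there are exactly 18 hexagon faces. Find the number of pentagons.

Let x be the number of pentagons; then F = 18 + x.
Edge–face incidences: 2E = 6·18 + 5·x = 108 + 5x.
Every vertex has degree 3, so 3V = 2E.
Euler: V − E + F = 2 ⇒ (2E)/3 − E + (18 + x) = 2.
Multiply by 6: 2·(2E) − 3·(2E) + 6·(18 + x) = 12, i.e. 108 + 6x − (108 + 5x) = 12.
Collecting terms: x = 12.
Then 2E = 108 + 5·12 = 168, so E = 84, V = 2E/3 = 56, F = 18 + 12 = 30.

12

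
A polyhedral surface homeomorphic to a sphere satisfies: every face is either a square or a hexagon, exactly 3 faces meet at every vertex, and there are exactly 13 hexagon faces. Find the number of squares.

Let x be the number of squares; then F = 13 + x.
Edge–face incidences: 2E = 6·13 + 4·x = 78 + 4x.
Every vertex has degree 3, so 3V = 2E.
Euler: V − E + F = 2 ⇒ (2E)/3 − E + (13 + x) = 2.
Multiply by 6: 2·(2E) − 3·(2E) + 6·(13 + x) = 12, i.e. 78 + 6x − (78 + 4x) = 12.
Collecting terms: 2x = 12, so x = 6.
Then 2E = 78 + 4·6 = 102, so E = 51, V = 2E/3 = 34, F = 13 + 6 = 19.

6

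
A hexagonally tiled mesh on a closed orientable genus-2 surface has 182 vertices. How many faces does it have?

92

χ = 2 − 2·2 = -2, and every face is a hexagon so 6F = 2E.
V − E + F = -2 with E = 6F/2 gives 182 − (6/2 − 1)·F = -2, so F = 92 and E = 276.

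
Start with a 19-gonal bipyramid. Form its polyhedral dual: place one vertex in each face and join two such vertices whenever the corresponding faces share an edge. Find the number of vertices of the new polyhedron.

38

The base solid has V = 21, E = 57, F = 38.
The dual swaps V and F and preserves E: V′ = F = 38, E′ = E = 57, F′ = V = 21.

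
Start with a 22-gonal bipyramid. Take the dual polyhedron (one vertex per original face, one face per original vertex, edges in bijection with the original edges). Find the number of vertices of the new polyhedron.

44

The base solid has V = 24, E = 66, F = 44.
The dual swaps V and F and preserves E: V′ = F = 44, E′ = E = 66, F′ = V = 24.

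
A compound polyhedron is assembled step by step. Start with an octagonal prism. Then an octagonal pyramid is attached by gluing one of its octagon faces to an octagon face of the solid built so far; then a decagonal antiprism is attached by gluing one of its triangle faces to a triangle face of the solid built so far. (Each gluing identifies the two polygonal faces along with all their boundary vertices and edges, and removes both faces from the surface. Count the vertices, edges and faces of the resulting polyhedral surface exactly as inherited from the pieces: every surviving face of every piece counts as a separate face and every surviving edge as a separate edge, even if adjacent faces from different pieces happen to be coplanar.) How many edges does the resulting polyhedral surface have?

69

An octagonal prism: V=16, E=24, F=10.
Attach an octagonal pyramid (V=9, E=16, F=9) along an 8-gon: merge 8 vertices and 8 edges, delete both glued faces → V=17, E=32, F=17.
Attach a decagonal antiprism (V=20, E=40, F=22) along a 3-gon: merge 3 vertices and 3 edges, delete both glued faces → V=34, E=69, F=37.
Check: V − E + F = 34 − 69 + 37 = 2.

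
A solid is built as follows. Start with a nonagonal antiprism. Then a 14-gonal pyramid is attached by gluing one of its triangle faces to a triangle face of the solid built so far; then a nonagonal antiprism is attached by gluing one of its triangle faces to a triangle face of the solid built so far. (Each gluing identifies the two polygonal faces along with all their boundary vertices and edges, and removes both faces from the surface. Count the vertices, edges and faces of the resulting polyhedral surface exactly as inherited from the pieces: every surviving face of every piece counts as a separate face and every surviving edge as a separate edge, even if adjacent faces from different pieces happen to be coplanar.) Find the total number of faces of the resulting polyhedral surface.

51

A nonagonal antiprism: V=18, E=36, F=20.
Attach a 14-gonal pyramid (V=15, E=28, F=15) along a 3-gon: merge 3 vertices and 3 edges, delete both glued faces → V=30, E=61, F=33.
Attach a nonagonal antiprism (V=18, E=36, F=20) along a 3-gon: merge 3 vertices and 3 edges, delete both glued faces → V=45, E=94, F=51.
Check: V − E + F = 45 − 94 + 51 = 2.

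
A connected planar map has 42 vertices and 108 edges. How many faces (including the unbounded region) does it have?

68

Euler's formula for a connected plane graph: V − E + F = 2, so F = 2 − 42 + 108 = 68.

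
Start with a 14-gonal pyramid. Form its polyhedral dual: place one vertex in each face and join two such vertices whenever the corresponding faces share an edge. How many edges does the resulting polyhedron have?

28

The base solid has V = 15, E = 28, F = 15.
The dual swaps V and F and preserves E: V′ = F = 15, E′ = E = 28, F′ = V = 15.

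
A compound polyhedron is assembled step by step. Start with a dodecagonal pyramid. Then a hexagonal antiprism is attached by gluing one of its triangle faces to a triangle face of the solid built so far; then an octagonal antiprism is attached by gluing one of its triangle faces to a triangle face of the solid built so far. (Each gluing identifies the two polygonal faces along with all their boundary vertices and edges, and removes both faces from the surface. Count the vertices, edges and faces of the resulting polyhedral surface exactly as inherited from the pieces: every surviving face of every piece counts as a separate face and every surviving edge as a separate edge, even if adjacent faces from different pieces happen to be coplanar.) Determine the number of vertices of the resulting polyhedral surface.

35

A dodecagonal pyramid: V=13, E=24, F=13.
Attach a hexagonal antiprism (V=12, E=24, F=14) along a 3-gon: merge 3 vertices and 3 edges, delete both glued faces → V=22, E=45, F=25.
Attach an octagonal antiprism (V=16, E=32, F=18) along a 3-gon: merge 3 vertices and 3 edges, delete both glued faces → V=35, E=74, F=41.
Check: V − E + F = 35 − 74 + 41 = 2.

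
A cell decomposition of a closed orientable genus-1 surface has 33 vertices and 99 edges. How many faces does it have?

66

For a closed orientable surface of genus 1, χ = 2 − 2·1 = 0.
F = 0 − V + E = 0 − 33 + 99 = 66.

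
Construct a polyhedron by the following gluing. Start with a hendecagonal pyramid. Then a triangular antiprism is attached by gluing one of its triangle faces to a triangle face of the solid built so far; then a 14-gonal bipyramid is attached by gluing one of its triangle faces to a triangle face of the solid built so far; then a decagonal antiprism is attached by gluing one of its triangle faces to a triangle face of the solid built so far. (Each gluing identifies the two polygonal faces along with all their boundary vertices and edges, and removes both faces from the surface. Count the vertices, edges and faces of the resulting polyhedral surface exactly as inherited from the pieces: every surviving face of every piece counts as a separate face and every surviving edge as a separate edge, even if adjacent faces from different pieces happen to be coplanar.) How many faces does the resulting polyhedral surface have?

64

A hendecagonal pyramid: V=12, E=22, F=12.
Attach a triangular antiprism (V=6, E=12, F=8) along a 3-gon: merge 3 vertices and 3 edges, delete both glued faces → V=15, E=31, F=18.
Attach a 14-gonal bipyramid (V=16, E=42, F=28) along a 3-gon: merge 3 vertices and 3 edges, delete both glued faces → V=28, E=70, F=44.
Attach a decagonal antiprism (V=20, E=40, F=22) along a 3-gon: merge 3 vertices and 3 edges, delete both glued faces → V=45, E=107, F=64.
Check: V − E + F = 45 − 107 + 64 = 2.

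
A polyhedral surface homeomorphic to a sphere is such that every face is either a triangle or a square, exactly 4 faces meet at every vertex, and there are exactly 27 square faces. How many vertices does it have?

Let x be the number of triangles; then F = 27 + x.
Edge–face incidences: 2E = 4·27 + 3·x = 108 + 3x.
Every vertex has degree 4, so 4V = 2E.
Euler: V − E + F = 2 ⇒ (2E)/4 − E + (27 + x) = 2.
Multiply by 8: 2·(2E) − 4·(2E) + 8·(27 + x) = 16, i.e. 216 + 8x − 2·(108 + 3x) = 16.
Collecting terms: 2x = 16, so x = 8.
Then 2E = 108 + 3·8 = 132, so E = 66, V = 2E/4 = 33, F = 27 + 8 = 35.

33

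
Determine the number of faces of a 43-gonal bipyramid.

A bipyramid over an n-gon has 2n triangular faces and n + 2 vertices: V = 43 + 2 = 45, E = 3·43 = 129, F = 2·43 = 86.

86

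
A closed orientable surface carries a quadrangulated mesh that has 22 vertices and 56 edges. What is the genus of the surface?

4

Every face is a square and each edge borders two faces, so 4F = 2·56, giving F = 28.
χ = V − E + F = 22 − 56 + 28 = -6.
For a closed orientable surface χ = 2 − 2g, so g = (2 − (-6))/2 = 4.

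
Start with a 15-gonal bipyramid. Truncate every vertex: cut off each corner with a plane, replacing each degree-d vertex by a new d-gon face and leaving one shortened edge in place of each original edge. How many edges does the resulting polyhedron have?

135

The base solid has V = 17, E = 45, F = 30.
Truncation replaces each original edge-end by a new vertex, so V′ = 2E = 90.
Each original edge survives, and each old vertex of degree d contributes d new edges; summing degrees gives Σd = 2E, so E′ = E + 2E = 3E = 135.
Each original face survives and each original vertex becomes one new face: F′ = F + V = 47.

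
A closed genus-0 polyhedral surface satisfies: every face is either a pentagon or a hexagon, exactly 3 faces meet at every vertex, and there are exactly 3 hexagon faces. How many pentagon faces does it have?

Let x be the number of pentagons; then F = 3 + x.
Edge–face incidences: 2E = 6·3 + 5·x = 18 + 5x.
Every vertex has degree 3, so 3V = 2E.
Euler: V − E + F = 2 ⇒ (2E)/3 − E + (3 + x) = 2.
Multiply by 6: 2·(2E) − 3·(2E) + 6·(3 + x) = 12, i.e. 18 + 6x − (18 + 5x) = 12.
Collecting terms: x = 12.
Then 2E = 18 + 5·12 = 78, so E = 39, V = 2E/3 = 26, F = 3 + 12 = 15.

12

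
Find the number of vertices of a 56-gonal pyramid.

57

A pyramid on an n-gon base has one n-gon and n triangles: V = 56 + 1 = 57, E = 2·56 = 112, F = 56 + 1 = 57.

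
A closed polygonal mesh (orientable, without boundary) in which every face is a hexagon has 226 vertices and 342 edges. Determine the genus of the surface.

Every face is a hexagon and each edge borders two faces, so 6F = 2·342, giving F = 114.
χ = V − E + F = 226 − 342 + 114 = -2.
For a closed orientable surface χ = 2 − 2g, so g = (2 − (-2))/2 = 2.

2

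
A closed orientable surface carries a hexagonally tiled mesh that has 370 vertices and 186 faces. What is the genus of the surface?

Every face is a hexagon, so 2E = 6·186 = 1116, giving E = 558.
χ = V − E + F = 370 − 558 + 186 = -2.
For a closed orientable surface χ = 2 − 2g, so g = (2 − (-2))/2 = 2.

2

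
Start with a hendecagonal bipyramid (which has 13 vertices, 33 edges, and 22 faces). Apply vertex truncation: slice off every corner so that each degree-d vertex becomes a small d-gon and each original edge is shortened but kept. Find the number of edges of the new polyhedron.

99

Truncation replaces each original edge-end by a new vertex, so V′ = 2E = 66.
Each original edge survives, and each old vertex of degree d contributes d new edges; summing degrees gives Σd = 2E, so E′ = E + 2E = 3E = 99.
Each original face survives and each original vertex becomes one new face: F′ = F + V = 35.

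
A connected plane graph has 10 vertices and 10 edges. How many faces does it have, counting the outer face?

Euler's formula for a connected plane graph: V − E + F = 2, so F = 2 − 10 + 10 = 2.

2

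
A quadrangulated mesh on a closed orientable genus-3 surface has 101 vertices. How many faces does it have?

105

χ = 2 − 2·3 = -4, and every face is a square so 4F = 2E.
V − E + F = -4 with E = 4F/2 gives 101 − (4/2 − 1)·F = -4, so F = 105 and E = 210.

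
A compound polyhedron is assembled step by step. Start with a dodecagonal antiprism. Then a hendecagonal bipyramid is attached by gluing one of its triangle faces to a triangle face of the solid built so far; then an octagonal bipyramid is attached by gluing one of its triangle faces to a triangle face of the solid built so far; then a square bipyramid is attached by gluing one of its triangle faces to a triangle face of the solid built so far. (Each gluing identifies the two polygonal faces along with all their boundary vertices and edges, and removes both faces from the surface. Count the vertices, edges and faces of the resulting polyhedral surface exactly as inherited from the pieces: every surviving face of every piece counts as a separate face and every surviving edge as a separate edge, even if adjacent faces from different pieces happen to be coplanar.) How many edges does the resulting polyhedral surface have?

A dodecagonal antiprism: V=24, E=48, F=26.
Attach a hendecagonal bipyramid (V=13, E=33, F=22) along a 3-gon: merge 3 vertices and 3 edges, delete both glued faces → V=34, E=78, F=46.
Attach an octagonal bipyramid (V=10, E=24, F=16) along a 3-gon: merge 3 vertices and 3 edges, delete both glued faces → V=41, E=99, F=60.
Attach a square bipyramid (V=6, E=12, F=8) along a 3-gon: merge 3 vertices and 3 edges, delete both glued faces → V=44, E=108, F=66.
Check: V − E + F = 44 − 108 + 66 = 2.

108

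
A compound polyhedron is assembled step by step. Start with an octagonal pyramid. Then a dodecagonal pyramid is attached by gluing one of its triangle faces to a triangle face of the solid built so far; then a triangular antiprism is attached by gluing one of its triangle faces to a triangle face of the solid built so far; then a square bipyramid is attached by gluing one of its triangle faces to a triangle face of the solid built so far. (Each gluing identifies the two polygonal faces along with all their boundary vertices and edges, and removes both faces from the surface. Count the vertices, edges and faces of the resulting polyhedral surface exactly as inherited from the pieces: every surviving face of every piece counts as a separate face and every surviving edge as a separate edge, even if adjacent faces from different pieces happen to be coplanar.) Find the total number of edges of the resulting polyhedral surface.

55

An octagonal pyramid: V=9, E=16, F=9.
Attach a dodecagonal pyramid (V=13, E=24, F=13) along a 3-gon: merge 3 vertices and 3 edges, delete both glued faces → V=19, E=37, F=20.
Attach a triangular antiprism (V=6, E=12, F=8) along a 3-gon: merge 3 vertices and 3 edges, delete both glued faces → V=22, E=46, F=26.
Attach a square bipyramid (V=6, E=12, F=8) along a 3-gon: merge 3 vertices and 3 edges, delete both glued faces → V=25, E=55, F=32.
Check: V − E + F = 25 − 55 + 32 = 2.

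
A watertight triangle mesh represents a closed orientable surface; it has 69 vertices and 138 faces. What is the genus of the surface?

1

Every face is a triangle, so 2E = 3·138 = 414, giving E = 207.
χ = V − E + F = 69 − 207 + 138 = 0.
For a closed orientable surface χ = 2 − 2g, so g = (2 − (0))/2 = 1.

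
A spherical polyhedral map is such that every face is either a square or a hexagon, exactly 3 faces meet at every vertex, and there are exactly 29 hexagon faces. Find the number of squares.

Let x be the number of squares; then F = 29 + x.
Edge–face incidences: 2E = 6·29 + 4·x = 174 + 4x.
Every vertex has degree 3, so 3V = 2E.
Euler: V − E + F = 2 ⇒ (2E)/3 − E + (29 + x) = 2.
Multiply by 6: 2·(2E) − 3·(2E) + 6·(29 + x) = 12, i.e. 174 + 6x − (174 + 4x) = 12.
Collecting terms: 2x = 12, so x = 6.
Then 2E = 174 + 4·6 = 198, so E = 99, V = 2E/3 = 66, F = 29 + 6 = 35.

6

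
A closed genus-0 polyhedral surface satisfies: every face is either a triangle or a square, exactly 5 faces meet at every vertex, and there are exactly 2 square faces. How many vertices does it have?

16

Let x be the number of triangles; then F = 2 + x.
Edge–face incidences: 2E = 4·2 + 3·x = 8 + 3x.
Every vertex has degree 5, so 5V = 2E.
Euler: V − E + F = 2 ⇒ (2E)/5 − E + (2 + x) = 2.
Multiply by 10: 2·(2E) − 5·(2E) + 10·(2 + x) = 20, i.e. 20 + 10x − 3·(8 + 3x) = 20.
Collecting terms: x − 4 = 20, so x = 24.
Then 2E = 8 + 3·24 = 80, so E = 40, V = 2E/5 = 16, F = 2 + 24 = 26.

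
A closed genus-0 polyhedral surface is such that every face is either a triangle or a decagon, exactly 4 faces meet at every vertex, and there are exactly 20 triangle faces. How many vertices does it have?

20

Let x be the number of decagons; then F = 20 + x.
Edge–face incidences: 2E = 3·20 + 10·x = 60 + 10x.
Every vertex has degree 4, so 4V = 2E.
Euler: V − E + F = 2 ⇒ (2E)/4 − E + (20 + x) = 2.
Multiply by 8: 2·(2E) − 4·(2E) + 8·(20 + x) = 16, i.e. 160 + 8x − 2·(60 + 10x) = 16.
Collecting terms: −12x + 40 = 16, so −12x = −24, so x = 2.
Then 2E = 60 + 10·2 = 80, so E = 40, V = 2E/4 = 20, F = 20 + 2 = 22.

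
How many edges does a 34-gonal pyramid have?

68

A pyramid on an n-gon base has one n-gon and n triangles: V = 34 + 1 = 35, E = 2·34 = 68, F = 34 + 1 = 35.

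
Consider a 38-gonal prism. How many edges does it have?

A prism on an n-gon has two n-gon bases and n rectangular sides: V = 2·38 = 76, E = 3·38 = 114, F = 38 + 2 = 40.
Check: V − E + F = 76 − 114 + 40 = 2.

114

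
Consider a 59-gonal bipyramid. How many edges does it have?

A bipyramid over an n-gon has 2n triangular faces and n + 2 vertices: V = 59 + 2 = 61, E = 3·59 = 177, F = 2·59 = 118.
Check: V − E + F = 61 − 177 + 118 = 2.

177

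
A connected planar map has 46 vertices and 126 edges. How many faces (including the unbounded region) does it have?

Euler's formula for a connected plane graph: V − E + F = 2, so F = 2 − 46 + 126 = 82.

82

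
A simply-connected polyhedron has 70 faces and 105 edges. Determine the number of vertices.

37

Here V − E + F = 2.
V = 2 + E − F = 2 + 105 − 70 = 37.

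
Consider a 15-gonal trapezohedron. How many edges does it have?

The n-trapezohedron (dual of the n-antiprism) has V = 2·15 + 2 = 32, E = 4·15 = 60, F = 2·15 = 30.

60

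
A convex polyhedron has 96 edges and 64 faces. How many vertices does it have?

Here V − E + F = 2.
V = 2 + E − F = 2 + 96 − 64 = 34.

34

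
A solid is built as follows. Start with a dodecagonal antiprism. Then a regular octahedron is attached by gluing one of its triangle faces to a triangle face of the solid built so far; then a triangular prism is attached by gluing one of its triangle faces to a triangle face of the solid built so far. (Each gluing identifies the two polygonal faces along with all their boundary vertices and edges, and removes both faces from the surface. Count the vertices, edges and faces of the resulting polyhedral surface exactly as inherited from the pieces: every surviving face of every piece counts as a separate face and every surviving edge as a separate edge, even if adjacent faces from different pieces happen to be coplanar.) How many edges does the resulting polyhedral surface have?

A dodecagonal antiprism: V=24, E=48, F=26.
Attach a regular octahedron (V=6, E=12, F=8) along a 3-gon: merge 3 vertices and 3 edges, delete both glued faces → V=27, E=57, F=32.
Attach a triangular prism (V=6, E=9, F=5) along a 3-gon: merge 3 vertices and 3 edges, delete both glued faces → V=30, E=63, F=35.
Check: V − E + F = 30 − 63 + 35 = 2.

63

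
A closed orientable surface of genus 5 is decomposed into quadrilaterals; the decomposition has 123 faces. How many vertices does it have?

χ = 2 − 2·5 = -8, and every face is a square so 4F = 2E.
E = 4·123/2 = 246. Then V = -8 + E − F = -8 + 246 − 123 = 115.

115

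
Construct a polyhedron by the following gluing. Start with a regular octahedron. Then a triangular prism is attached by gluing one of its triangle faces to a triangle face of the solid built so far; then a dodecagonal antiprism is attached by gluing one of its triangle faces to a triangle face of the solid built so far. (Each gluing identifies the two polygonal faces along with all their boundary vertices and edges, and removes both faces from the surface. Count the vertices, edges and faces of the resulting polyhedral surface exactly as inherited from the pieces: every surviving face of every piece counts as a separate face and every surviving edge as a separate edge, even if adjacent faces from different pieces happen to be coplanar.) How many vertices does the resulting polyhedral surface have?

30

A regular octahedron: V=6, E=12, F=8.
Attach a triangular prism (V=6, E=9, F=5) along a 3-gon: merge 3 vertices and 3 edges, delete both glued faces → V=9, E=18, F=11.
Attach a dodecagonal antiprism (V=24, E=48, F=26) along a 3-gon: merge 3 vertices and 3 edges, delete both glued faces → V=30, E=63, F=35.
Check: V − E + F = 30 − 63 + 35 = 2.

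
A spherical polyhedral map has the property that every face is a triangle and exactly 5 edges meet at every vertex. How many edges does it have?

30

Each face has 3 edges and each edge borders two faces, so 2E = 3F.
Each vertex has degree 5, so 5V = 2E and hence V = 3F/5.
Euler: V − E + F = 2 ⇒ (3F/5) − (3F/2) + F = 2.
Multiply by 10: (6 − 15 + 10)F = 20, i.e. 1F = 20.
So F = 20, E = 3·20/2 = 30, V = 3·20/5 = 12.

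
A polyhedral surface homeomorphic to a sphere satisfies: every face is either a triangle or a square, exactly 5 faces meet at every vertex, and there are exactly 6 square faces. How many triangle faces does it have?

32

Let x be the number of triangles; then F = 6 + x.
Edge–face incidences: 2E = 4·6 + 3·x = 24 + 3x.
Every vertex has degree 5, so 5V = 2E.
Euler: V − E + F = 2 ⇒ (2E)/5 − E + (6 + x) = 2.
Multiply by 10: 2·(2E) − 5·(2E) + 10·(6 + x) = 20, i.e. 60 + 10x − 3·(24 + 3x) = 20.
Collecting terms: x − 12 = 20, so x = 32.
Then 2E = 24 + 3·32 = 120, so E = 60, V = 2E/5 = 24, F = 6 + 32 = 38.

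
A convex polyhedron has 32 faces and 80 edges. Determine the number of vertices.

50

Here V − E + F = 2.
V = 2 + E − F = 2 + 80 − 32 = 50.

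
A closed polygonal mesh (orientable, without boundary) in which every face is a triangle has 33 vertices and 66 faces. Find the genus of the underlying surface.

1

Every face is a triangle, so 2E = 3·66 = 198, giving E = 99.
χ = V − E + F = 33 − 99 + 66 = 0.
For a closed orientable surface χ = 2 − 2g, so g = (2 − (0))/2 = 1.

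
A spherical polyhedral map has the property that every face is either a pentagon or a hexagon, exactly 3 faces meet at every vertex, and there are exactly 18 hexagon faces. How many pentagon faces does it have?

12

Let x be the number of pentagons; then F = 18 + x.
Edge–face incidences: 2E = 6·18 + 5·x = 108 + 5x.
Every vertex has degree 3, so 3V = 2E.
Euler: V − E + F = 2 ⇒ (2E)/3 − E + (18 + x) = 2.
Multiply by 6: 2·(2E) − 3·(2E) + 6·(18 + x) = 12, i.e. 108 + 6x − (108 + 5x) = 12.
Collecting terms: x = 12.
Then 2E = 108 + 5·12 = 168, so E = 84, V = 2E/3 = 56, F = 18 + 12 = 30.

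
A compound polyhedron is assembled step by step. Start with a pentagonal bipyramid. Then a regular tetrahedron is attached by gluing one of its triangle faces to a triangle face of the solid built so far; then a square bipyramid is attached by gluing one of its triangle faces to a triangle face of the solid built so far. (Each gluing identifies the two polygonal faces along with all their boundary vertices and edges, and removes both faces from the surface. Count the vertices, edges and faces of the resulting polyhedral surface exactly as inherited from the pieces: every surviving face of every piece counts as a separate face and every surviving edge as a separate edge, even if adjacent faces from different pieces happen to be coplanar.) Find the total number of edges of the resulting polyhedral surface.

A pentagonal bipyramid: V=7, E=15, F=10.
Attach a regular tetrahedron (V=4, E=6, F=4) along a 3-gon: merge 3 vertices and 3 edges, delete both glued faces → V=8, E=18, F=12.
Attach a square bipyramid (V=6, E=12, F=8) along a 3-gon: merge 3 vertices and 3 edges, delete both glued faces → V=11, E=27, F=18.
Check: V − E + F = 11 − 27 + 18 = 2.

27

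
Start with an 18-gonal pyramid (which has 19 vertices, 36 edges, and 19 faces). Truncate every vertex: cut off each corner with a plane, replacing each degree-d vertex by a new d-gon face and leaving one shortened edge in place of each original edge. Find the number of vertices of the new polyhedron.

72

Truncation replaces each original edge-end by a new vertex, so V′ = 2E = 72.
Each original edge survives, and each old vertex of degree d contributes d new edges; summing degrees gives Σd = 2E, so E′ = E + 2E = 3E = 108.
Each original face survives and each original vertex becomes one new face: F′ = F + V = 38.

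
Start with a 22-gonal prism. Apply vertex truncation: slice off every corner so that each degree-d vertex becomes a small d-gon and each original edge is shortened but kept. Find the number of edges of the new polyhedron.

198

The base solid has V = 44, E = 66, F = 24.
Truncation replaces each original edge-end by a new vertex, so V′ = 2E = 132.
Each original edge survives, and each old vertex of degree d contributes d new edges; summing degrees gives Σd = 2E, so E′ = E + 2E = 3E = 198.
Each original face survives and each original vertex becomes one new face: F′ = F + V = 68.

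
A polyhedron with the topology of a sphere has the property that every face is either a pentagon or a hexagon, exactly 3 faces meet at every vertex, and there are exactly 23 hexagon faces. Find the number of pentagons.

Let x be the number of pentagons; then F = 23 + x.
Edge–face incidences: 2E = 6·23 + 5·x = 138 + 5x.
Every vertex has degree 3, so 3V = 2E.
Euler: V − E + F = 2 ⇒ (2E)/3 − E + (23 + x) = 2.
Multiply by 6: 2·(2E) − 3·(2E) + 6·(23 + x) = 12, i.e. 138 + 6x − (138 + 5x) = 12.
Collecting terms: x = 12.
Then 2E = 138 + 5·12 = 198, so E = 99, V = 2E/3 = 66, F = 23 + 12 = 35.

12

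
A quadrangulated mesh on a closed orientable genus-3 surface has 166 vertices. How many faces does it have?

170

χ = 2 − 2·3 = -4, and every face is a square so 4F = 2E.
V − E + F = -4 with E = 4F/2 gives 166 − (4/2 − 1)·F = -4, so F = 170 and E = 340.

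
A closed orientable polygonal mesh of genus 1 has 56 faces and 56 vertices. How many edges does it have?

112

For a closed orientable surface of genus 1, χ = 2 − 2·1 = 0.
E = V + F − (0) = 56 + 56 − (0) = 112.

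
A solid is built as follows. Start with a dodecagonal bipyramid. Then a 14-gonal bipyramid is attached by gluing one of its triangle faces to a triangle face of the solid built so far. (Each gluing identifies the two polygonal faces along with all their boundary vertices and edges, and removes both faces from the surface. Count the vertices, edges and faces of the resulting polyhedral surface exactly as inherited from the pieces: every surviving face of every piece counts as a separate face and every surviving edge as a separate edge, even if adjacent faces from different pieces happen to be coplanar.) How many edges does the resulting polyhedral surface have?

A dodecagonal bipyramid: V=14, E=36, F=24.
Attach a 14-gonal bipyramid (V=16, E=42, F=28) along a 3-gon: merge 3 vertices and 3 edges, delete both glued faces → V=27, E=75, F=50.
Check: V − E + F = 27 − 75 + 50 = 2.

75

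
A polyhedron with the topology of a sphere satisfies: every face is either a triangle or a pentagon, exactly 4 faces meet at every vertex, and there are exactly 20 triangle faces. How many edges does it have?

Let x be the number of pentagons; then F = 20 + x.
Edge–face incidences: 2E = 3·20 + 5·x = 60 + 5x.
Every vertex has degree 4, so 4V = 2E.
Euler: V − E + F = 2 ⇒ (2E)/4 − E + (20 + x) = 2.
Multiply by 8: 2·(2E) − 4·(2E) + 8·(20 + x) = 16, i.e. 160 + 8x − 2·(60 + 5x) = 16.
Collecting terms: −2x + 40 = 16, so −2x = −24, so x = 12.
Then 2E = 60 + 5·12 = 120, so E = 60, V = 2E/4 = 30, F = 20 + 12 = 32.

60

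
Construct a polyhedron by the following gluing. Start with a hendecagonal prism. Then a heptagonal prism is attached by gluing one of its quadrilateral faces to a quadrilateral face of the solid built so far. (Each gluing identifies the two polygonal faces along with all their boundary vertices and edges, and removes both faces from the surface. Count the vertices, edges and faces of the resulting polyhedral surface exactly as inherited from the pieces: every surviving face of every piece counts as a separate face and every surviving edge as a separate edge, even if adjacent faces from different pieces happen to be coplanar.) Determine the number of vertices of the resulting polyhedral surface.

A hendecagonal prism: V=22, E=33, F=13.
Attach a heptagonal prism (V=14, E=21, F=9) along a 4-gon: merge 4 vertices and 4 edges, delete both glued faces → V=32, E=50, F=20.
Check: V − E + F = 32 − 50 + 20 = 2.

32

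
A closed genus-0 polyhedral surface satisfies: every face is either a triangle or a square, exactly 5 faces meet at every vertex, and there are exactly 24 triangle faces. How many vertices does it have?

Let x be the number of squares; then F = 24 + x.
Edge–face incidences: 2E = 3·24 + 4·x = 72 + 4x.
Every vertex has degree 5, so 5V = 2E.
Euler: V − E + F = 2 ⇒ (2E)/5 − E + (24 + x) = 2.
Multiply by 10: 2·(2E) − 5·(2E) + 10·(24 + x) = 20, i.e. 240 + 10x − 3·(72 + 4x) = 20.
Collecting terms: −2x + 24 = 20, so −2x = −4, so x = 2.
Then 2E = 72 + 4·2 = 80, so E = 40, V = 2E/5 = 16, F = 24 + 2 = 26.

16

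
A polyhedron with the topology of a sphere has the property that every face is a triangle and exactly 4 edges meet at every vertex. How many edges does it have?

Each face has 3 edges and each edge borders two faces, so 2E = 3F.
Each vertex has degree 4, so 4V = 2E and hence V = 3F/4.
Euler: V − E + F = 2 ⇒ (3F/4) − (3F/2) + F = 2.
Multiply by 8: (6 − 12 + 8)F = 16, i.e. 2F = 16.
So F = 8, E = 3·8/2 = 12, V = 3·8/4 = 6.

12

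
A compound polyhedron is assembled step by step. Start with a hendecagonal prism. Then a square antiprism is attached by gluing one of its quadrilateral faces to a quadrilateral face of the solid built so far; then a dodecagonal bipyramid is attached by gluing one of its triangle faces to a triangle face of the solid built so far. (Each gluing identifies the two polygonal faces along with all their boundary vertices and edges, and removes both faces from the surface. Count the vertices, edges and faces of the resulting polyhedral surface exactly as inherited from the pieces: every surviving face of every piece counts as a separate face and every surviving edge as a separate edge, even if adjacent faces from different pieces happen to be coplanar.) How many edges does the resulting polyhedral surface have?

A hendecagonal prism: V=22, E=33, F=13.
Attach a square antiprism (V=8, E=16, F=10) along a 4-gon: merge 4 vertices and 4 edges, delete both glued faces → V=26, E=45, F=21.
Attach a dodecagonal bipyramid (V=14, E=36, F=24) along a 3-gon: merge 3 vertices and 3 edges, delete both glued faces → V=37, E=78, F=43.
Check: V − E + F = 37 − 78 + 43 = 2.

78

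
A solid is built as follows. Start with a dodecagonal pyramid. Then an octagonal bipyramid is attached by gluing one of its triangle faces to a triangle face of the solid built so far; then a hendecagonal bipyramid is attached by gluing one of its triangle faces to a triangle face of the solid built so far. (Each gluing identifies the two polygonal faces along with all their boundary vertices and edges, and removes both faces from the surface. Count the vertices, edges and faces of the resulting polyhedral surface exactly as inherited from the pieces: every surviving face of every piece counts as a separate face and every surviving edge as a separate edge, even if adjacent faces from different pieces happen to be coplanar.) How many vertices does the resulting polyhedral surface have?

A dodecagonal pyramid: V=13, E=24, F=13.
Attach an octagonal bipyramid (V=10, E=24, F=16) along a 3-gon: merge 3 vertices and 3 edges, delete both glued faces → V=20, E=45, F=27.
Attach a hendecagonal bipyramid (V=13, E=33, F=22) along a 3-gon: merge 3 vertices and 3 edges, delete both glued faces → V=30, E=75, F=47.
Check: V − E + F = 30 − 75 + 47 = 2.

30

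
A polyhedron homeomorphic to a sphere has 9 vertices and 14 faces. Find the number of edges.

21

Here V − E + F = 2.
E = V + F − (2) = 9 + 14 − (2) = 21.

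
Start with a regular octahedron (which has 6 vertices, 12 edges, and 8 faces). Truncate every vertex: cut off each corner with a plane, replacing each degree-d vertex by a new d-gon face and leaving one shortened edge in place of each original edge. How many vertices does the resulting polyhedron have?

24

Truncation replaces each original edge-end by a new vertex, so V′ = 2E = 24.
Each original edge survives, and each old vertex of degree d contributes d new edges; summing degrees gives Σd = 2E, so E′ = E + 2E = 3E = 36.
Each original face survives and each original vertex becomes one new face: F′ = F + V = 14.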